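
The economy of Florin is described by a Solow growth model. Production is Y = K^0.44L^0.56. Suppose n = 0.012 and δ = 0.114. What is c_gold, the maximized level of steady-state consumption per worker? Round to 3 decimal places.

n + δ = 0.012 + 0.114 = 0.126.
Maximizing c = f(k) − (n+δ)·k gives f'(k) = n+δ, i.e. 0.44·k^(0.44−1) = 0.126, so k_gold = (0.44/0.126)^(1/0.56) ≈ 9.3280.
y_gold = 9.3280^0.44 ≈ 2.6712.
c_gold = y_gold − (n+δ)·k_gold = 2.6712 − 0.126·9.3280 ≈ 1.4959.

c_gold ≈ 1.496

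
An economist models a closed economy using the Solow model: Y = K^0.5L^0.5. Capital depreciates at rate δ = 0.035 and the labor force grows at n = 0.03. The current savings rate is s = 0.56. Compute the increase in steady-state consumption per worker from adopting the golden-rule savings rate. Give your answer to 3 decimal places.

Capital per worker breaks even when investment replaces (n + δ)·k; here n + δ = 0.065.
Current steady state (s = 0.56): k* = (0.56/0.065)^(1/0.5) ≈ 74.2249, y* = 74.2249^0.5 ≈ 8.6154, c* = (1−0.56)·8.6154 ≈ 3.7908.
Setting f'(k) = n+δ gives 0.5·k^(0.5−1) = 0.065, hence k_gold = (0.5/0.065)^(1/0.5) ≈ 59.1716.
y_gold = 59.1716^0.5 ≈ 7.6923, c_gold = y_gold − 0.065·k_gold ≈ 3.8462.
Gain: Δc = 3.8462 − 3.7908 ≈ 0.0554.

Δc ≈ 0.055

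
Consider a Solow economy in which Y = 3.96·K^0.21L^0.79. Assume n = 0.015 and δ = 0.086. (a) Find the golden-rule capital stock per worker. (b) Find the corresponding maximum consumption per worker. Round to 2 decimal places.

(a) k_gold ≈ 14.42; (b) c_gold ≈ 5.48

Break-even investment rate: n + δ = 0.015 + 0.086 = 0.101.
Golden rule sets MPK = n+δ: 0.21·3.96·k^(0.21−1) = 0.101, so k_gold = (0.21·3.96/0.101)^(1/0.79) ≈ 14.4204.
y_gold = 3.96·14.4204^0.21 ≈ 6.9355; c_gold = y_gold − 0.101·k_gold ≈ 5.4791.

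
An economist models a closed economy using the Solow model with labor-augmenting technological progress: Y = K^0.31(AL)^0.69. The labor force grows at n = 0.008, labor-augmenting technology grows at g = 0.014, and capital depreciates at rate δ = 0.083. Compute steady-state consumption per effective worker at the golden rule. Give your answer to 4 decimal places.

Break-even investment rate: n + g + δ = 0.008 + 0.014 + 0.083 = 0.105.
Setting f'(k) = n+g+δ gives 0.31·k^(0.31−1) = 0.105, hence k_gold = (0.31/0.105)^(1/0.69) ≈ 4.8019.
y_gold = 4.8019^0.31 ≈ 1.6264.
c_gold = y_gold − (n+g+δ)·k_gold = 1.6264 − 0.105·4.8019 ≈ 1.1222.

c_gold ≈ 1.1222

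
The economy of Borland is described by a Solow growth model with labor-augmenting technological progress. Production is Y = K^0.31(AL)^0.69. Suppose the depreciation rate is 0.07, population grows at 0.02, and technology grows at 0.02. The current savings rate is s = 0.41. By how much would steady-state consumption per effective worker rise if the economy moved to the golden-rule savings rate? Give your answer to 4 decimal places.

The effective depreciation rate is n + g + δ = 0.02 + 0.02 + 0.07 = 0.11.
Current steady state (s = 0.41): k* = (0.41/0.11)^(1/0.69) ≈ 6.7314, y* = 6.7314^0.31 ≈ 1.8060, c* = (1−0.41)·1.8060 ≈ 1.0655.
At the golden rule the marginal product of capital equals n+g+δ: 0.31·k^(0.31−1) = 0.11. Solving, k_gold = (0.31/0.11)^(1/0.69) ≈ 4.4888.
y_gold = 4.4888^0.31 ≈ 1.5928, c_gold = y_gold − 0.11·k_gold ≈ 1.0990.
Gain: Δc = 1.0990 − 1.0655 ≈ 0.0335.

Δc ≈ 0.0335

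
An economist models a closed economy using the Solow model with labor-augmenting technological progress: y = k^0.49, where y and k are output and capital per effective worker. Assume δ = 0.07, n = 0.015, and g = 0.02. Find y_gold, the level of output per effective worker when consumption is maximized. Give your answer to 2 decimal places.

n + g + δ = 0.015 + 0.02 + 0.07 = 0.105.
Setting f'(k) = n+g+δ gives 0.49·k^(0.49−1) = 0.105, hence k_gold = (0.49/0.105)^(1/0.51) ≈ 20.5011.
Output: y_gold = k_gold^0.49 = 20.5011^0.49 ≈ 4.3931.

y_gold ≈ 4.39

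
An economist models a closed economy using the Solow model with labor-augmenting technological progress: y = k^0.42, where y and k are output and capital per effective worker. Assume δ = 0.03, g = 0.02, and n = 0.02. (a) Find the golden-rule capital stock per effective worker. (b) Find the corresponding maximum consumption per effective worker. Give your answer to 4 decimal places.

n + g + δ = 0.02 + 0.02 + 0.03 = 0.07.
Golden rule sets MPK = n+g+δ: 0.42·k^(0.42−1) = 0.07, so k_gold = (0.42/0.07)^(1/0.58) ≈ 21.9604.
y_gold = 21.9604^0.42 ≈ 3.6601; c_gold = y_gold − 0.07·k_gold ≈ 2.1228.

(a) k_gold ≈ 21.9604; (b) c_gold ≈ 2.1228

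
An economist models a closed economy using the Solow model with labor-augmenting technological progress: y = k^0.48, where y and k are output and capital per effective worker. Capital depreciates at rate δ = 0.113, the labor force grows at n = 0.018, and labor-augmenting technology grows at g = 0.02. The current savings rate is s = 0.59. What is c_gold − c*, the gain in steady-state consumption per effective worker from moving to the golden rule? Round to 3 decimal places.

Capital per effective worker breaks even when investment replaces (n + g + δ)·k; here n + g + δ = 0.151.
Current steady state (s = 0.59): k* = (0.59/0.151)^(1/0.52) ≈ 13.7474, y* = 13.7474^0.48 ≈ 3.5184, c* = (1−0.59)·3.5184 ≈ 1.4425.
Maximizing c = f(k) − (n+g+δ)·k gives f'(k) = n+g+δ, i.e. 0.48·k^(0.48−1) = 0.151, so k_gold = (0.48/0.151)^(1/0.52) ≈ 9.2447.
y_gold = 9.2447^0.48 ≈ 2.9082, c_gold = y_gold − 0.151·k_gold ≈ 1.5123.
Gain: Δc = 1.5123 − 1.4425 ≈ 0.0697.

Δc ≈ 0.070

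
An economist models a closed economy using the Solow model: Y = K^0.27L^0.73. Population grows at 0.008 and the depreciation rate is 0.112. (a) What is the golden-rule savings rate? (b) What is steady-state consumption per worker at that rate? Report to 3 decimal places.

Capital per worker breaks even when investment replaces (n + δ)·k; here n + δ = 0.12.
For Cobb-Douglas, s_gold equals capital's share: s_gold = 0.27.
At the golden rule the marginal product of capital equals n+δ: 0.27·k^(0.27−1) = 0.12. Solving, k_gold = (0.27/0.12)^(1/0.73) ≈ 3.0370.
y_gold = 3.0370^0.27 ≈ 1.3498; c_gold = (1−0.27)·y_gold ≈ 0.9853.

(a) s_gold = 0.270; (b) c_gold ≈ 0.985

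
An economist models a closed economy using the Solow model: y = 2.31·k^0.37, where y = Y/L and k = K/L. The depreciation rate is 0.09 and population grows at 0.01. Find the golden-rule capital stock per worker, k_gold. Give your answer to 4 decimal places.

n + δ = 0.01 + 0.09 = 0.1.
Setting f'(k) = n+δ gives 0.37·2.31·k^(0.37−1) = 0.1, hence k_gold = (0.37·2.31/0.1)^(1/0.63) ≈ 30.1349.

k_gold ≈ 30.1349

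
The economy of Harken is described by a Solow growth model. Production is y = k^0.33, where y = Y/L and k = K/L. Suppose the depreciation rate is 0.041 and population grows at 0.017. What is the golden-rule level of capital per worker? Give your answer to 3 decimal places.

k_gold ≈ 13.397

The effective depreciation rate is n + δ = 0.017 + 0.041 = 0.058.
Golden rule sets MPK = n+δ: 0.33·k^(0.33−1) = 0.058, so k_gold = (0.33/0.058)^(1/0.67) ≈ 13.3966.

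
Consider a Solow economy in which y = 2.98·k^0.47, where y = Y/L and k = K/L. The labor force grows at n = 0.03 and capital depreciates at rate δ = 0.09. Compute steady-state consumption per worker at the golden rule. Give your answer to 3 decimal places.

c_gold ≈ 13.958

n + δ = 0.03 + 0.09 = 0.12.
Setting f'(k) = n+δ gives 0.47·2.98·k^(0.47−1) = 0.12, hence k_gold = (0.47·2.98/0.12)^(1/0.53) ≈ 103.1474.
y_gold = 2.98·103.1474^0.47 ≈ 26.3355.
c_gold = y_gold − (n+δ)·k_gold = 26.3355 − 0.12·103.1474 ≈ 13.9578.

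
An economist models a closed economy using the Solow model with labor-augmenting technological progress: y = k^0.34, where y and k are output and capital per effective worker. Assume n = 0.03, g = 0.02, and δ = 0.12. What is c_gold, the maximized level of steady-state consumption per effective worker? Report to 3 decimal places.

c_gold ≈ 0.943

Capital per effective worker breaks even when investment replaces (n + g + δ)·k; here n + g + δ = 0.17.
At the golden rule the marginal product of capital equals n+g+δ: 0.34·k^(0.34−1) = 0.17. Solving, k_gold = (0.34/0.17)^(1/0.66) ≈ 2.8583.
y_gold = 2.8583^0.34 ≈ 1.4291.
c_gold = y_gold − (n+g+δ)·k_gold = 1.4291 − 0.17·2.8583 ≈ 0.9432.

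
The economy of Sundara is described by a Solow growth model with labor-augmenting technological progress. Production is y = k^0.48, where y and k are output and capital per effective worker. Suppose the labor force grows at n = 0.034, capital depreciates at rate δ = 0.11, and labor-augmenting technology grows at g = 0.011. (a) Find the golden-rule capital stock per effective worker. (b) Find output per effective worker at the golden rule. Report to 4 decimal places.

(a) k_gold ≈ 8.7914; (b) y_gold ≈ 2.8389

Break-even investment rate: n + g + δ = 0.034 + 0.011 + 0.11 = 0.155.
Maximizing c = f(k) − (n+g+δ)·k gives f'(k) = n+g+δ, i.e. 0.48·k^(0.48−1) = 0.155, so k_gold = (0.48/0.155)^(1/0.52) ≈ 8.7914.
y_gold = 8.7914^0.48 ≈ 2.8389.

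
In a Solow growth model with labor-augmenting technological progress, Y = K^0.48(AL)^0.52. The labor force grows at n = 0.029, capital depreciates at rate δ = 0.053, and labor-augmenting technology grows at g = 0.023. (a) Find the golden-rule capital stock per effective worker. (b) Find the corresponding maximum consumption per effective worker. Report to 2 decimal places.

(a) k_gold ≈ 18.59; (b) c_gold ≈ 2.11

n + g + δ = 0.029 + 0.023 + 0.053 = 0.105.
Golden rule sets MPK = n+g+δ: 0.48·k^(0.48−1) = 0.105, so k_gold = (0.48/0.105)^(1/0.52) ≈ 18.5922.
y_gold = 18.5922^0.48 ≈ 4.0670; c_gold = y_gold − 0.105·k_gold ≈ 2.1149.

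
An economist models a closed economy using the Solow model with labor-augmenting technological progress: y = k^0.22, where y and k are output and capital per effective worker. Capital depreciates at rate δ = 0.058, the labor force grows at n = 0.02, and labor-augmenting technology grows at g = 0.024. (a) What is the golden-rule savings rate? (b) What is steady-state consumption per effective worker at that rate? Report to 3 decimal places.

n + g + δ = 0.02 + 0.024 + 0.058 = 0.102.
For Cobb-Douglas, s_gold equals capital's share: s_gold = 0.22.
Setting f'(k) = n+g+δ gives 0.22·k^(0.22−1) = 0.102, hence k_gold = (0.22/0.102)^(1/0.78) ≈ 2.6790.
y_gold = 2.6790^0.22 ≈ 1.2421; c_gold = (1−0.22)·y_gold ≈ 0.9688.

(a) s_gold = 0.220; (b) c_gold ≈ 0.969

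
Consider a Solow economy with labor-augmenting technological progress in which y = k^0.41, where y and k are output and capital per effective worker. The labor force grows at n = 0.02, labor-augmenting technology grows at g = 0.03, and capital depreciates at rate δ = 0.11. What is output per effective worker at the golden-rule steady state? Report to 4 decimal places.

y_gold ≈ 1.9230

Break-even investment rate: n + g + δ = 0.02 + 0.03 + 0.11 = 0.16.
Golden rule sets MPK = n+g+δ: 0.41·k^(0.41−1) = 0.16, so k_gold = (0.41/0.16)^(1/0.59) ≈ 4.9278.
Output: y_gold = k_gold^0.41 = 4.9278^0.41 ≈ 1.9230.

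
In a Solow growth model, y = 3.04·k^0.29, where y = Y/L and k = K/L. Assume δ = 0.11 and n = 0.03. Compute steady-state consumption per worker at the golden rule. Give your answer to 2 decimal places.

c_gold ≈ 4.58

Break-even investment rate: n + δ = 0.03 + 0.11 = 0.14.
Setting f'(k) = n+δ gives 0.29·3.04·k^(0.29−1) = 0.14, hence k_gold = (0.29·3.04/0.14)^(1/0.71) ≈ 13.3522.
y_gold = 3.04·13.3522^0.29 ≈ 6.4459.
c_gold = y_gold − (n+δ)·k_gold = 6.4459 − 0.14·13.3522 ≈ 4.5766.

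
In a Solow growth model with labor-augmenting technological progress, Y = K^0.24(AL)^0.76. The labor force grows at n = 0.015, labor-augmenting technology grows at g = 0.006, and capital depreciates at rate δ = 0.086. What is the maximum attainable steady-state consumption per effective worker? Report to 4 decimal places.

n + g + δ = 0.015 + 0.006 + 0.086 = 0.107.
Setting f'(k) = n+g+δ gives 0.24·k^(0.24−1) = 0.107, hence k_gold = (0.24/0.107)^(1/0.76) ≈ 2.8948.
y_gold = 2.8948^0.24 ≈ 1.2906.
c_gold = y_gold − (n+g+δ)·k_gold = 1.2906 − 0.107·2.8948 ≈ 0.9808.

c_gold ≈ 0.9808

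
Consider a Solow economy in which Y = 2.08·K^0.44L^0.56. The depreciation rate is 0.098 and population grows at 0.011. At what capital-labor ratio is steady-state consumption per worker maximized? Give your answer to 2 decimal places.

Capital per worker breaks even when investment replaces (n + δ)·k; here n + δ = 0.109.
At the golden rule the marginal product of capital equals n+δ: 0.44·2.08·k^(0.44−1) = 0.109. Solving, k_gold = (0.44·2.08/0.109)^(1/0.56) ≈ 44.6848.

k_gold ≈ 44.68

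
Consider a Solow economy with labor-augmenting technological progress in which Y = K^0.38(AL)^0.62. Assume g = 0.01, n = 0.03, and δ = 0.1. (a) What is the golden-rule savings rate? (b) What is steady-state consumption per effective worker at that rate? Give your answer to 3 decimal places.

(a) s_gold = 0.380; (b) c_gold ≈ 1.143

Break-even investment rate: n + g + δ = 0.03 + 0.01 + 0.1 = 0.14.
For Cobb-Douglas, s_gold equals capital's share: s_gold = 0.38.
Maximizing c = f(k) − (n+g+δ)·k gives f'(k) = n+g+δ, i.e. 0.38·k^(0.38−1) = 0.14, so k_gold = (0.38/0.14)^(1/0.62) ≈ 5.0055.
y_gold = 5.0055^0.38 ≈ 1.8441; c_gold = (1−0.38)·y_gold ≈ 1.1434.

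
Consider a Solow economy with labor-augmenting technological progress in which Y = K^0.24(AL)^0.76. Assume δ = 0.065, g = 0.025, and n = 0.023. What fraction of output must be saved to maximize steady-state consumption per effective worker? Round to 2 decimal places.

n + g + δ = 0.023 + 0.025 + 0.065 = 0.113.
At the golden rule MPK = n+g+δ, and in any Cobb-Douglas steady state s = (n+g+δ)·k/y = MPK·k/y = capital's share 0.24.

s_gold = 0.24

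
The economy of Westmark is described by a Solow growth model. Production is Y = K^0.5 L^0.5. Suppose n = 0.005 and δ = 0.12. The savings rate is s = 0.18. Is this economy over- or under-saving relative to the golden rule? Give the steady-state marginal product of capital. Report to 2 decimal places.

under-saving; MPK ≈ 0.35

Capital per worker breaks even when investment replaces (n + δ)·k; here n + δ = 0.125.
Steady-state k*: s·k^0.5 = 0.125·k gives k* = (0.18/0.125)^(1/0.5) ≈ 2.0736.
MPK = 0.5·2.0736^(-0.5) ≈ 0.3472.
MPK > n+δ = 0.125, so the economy is dynamically efficient (under-saving).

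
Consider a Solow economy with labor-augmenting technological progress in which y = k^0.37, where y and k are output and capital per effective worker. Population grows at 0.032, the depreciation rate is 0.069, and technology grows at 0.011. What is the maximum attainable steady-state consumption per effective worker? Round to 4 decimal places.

c_gold ≈ 1.2710

The effective depreciation rate is n + g + δ = 0.032 + 0.011 + 0.069 = 0.112.
Setting f'(k) = n+g+δ gives 0.37·k^(0.37−1) = 0.112, hence k_gold = (0.37/0.112)^(1/0.63) ≈ 6.6647.
y_gold = 6.6647^0.37 ≈ 2.0174.
c_gold = y_gold − (n+g+δ)·k_gold = 2.0174 − 0.112·6.6647 ≈ 1.2710.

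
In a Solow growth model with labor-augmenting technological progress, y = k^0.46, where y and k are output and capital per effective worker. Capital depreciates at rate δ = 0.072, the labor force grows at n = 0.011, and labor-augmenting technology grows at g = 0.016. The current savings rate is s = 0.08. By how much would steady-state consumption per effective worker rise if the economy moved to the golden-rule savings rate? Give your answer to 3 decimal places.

The effective depreciation rate is n + g + δ = 0.011 + 0.016 + 0.072 = 0.099.
Current steady state (s = 0.08): k* = (0.08/0.099)^(1/0.54) ≈ 0.6739, y* = 0.6739^0.46 ≈ 0.8340, c* = (1−0.08)·0.8340 ≈ 0.7673.
Setting f'(k) = n+g+δ gives 0.46·k^(0.46−1) = 0.099, hence k_gold = (0.46/0.099)^(1/0.54) ≈ 17.1954.
y_gold = 17.1954^0.46 ≈ 3.7007, c_gold = y_gold − 0.099·k_gold ≈ 1.9984.
Gain: Δc = 1.9984 − 0.7673 ≈ 1.2311.

Δc ≈ 1.231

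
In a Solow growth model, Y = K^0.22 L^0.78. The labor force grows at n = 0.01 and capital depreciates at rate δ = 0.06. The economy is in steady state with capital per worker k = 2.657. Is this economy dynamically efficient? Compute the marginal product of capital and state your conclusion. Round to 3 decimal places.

Capital per worker breaks even when investment replaces (n + δ)·k; here n + δ = 0.07.
MPK = 0.22·k^(0.22−1) = 0.22·2.657^(-0.78) ≈ 0.1027.
MPK > 0.07, so the economy is dynamically efficient (under-saving).

dynamically efficient; MPK ≈ 0.103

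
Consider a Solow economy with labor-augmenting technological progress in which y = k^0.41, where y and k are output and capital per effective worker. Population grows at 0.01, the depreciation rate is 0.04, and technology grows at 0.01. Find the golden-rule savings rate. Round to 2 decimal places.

s_gold = 0.41

Break-even investment rate: n + g + δ = 0.01 + 0.01 + 0.04 = 0.06.
At the golden rule MPK = n+g+δ, and in any Cobb-Douglas steady state s = (n+g+δ)·k/y = MPK·k/y = capital's share 0.41.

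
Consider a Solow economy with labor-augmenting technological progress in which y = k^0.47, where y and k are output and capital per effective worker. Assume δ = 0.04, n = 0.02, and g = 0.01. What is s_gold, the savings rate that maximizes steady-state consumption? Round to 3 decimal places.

n + g + δ = 0.02 + 0.01 + 0.04 = 0.07.
At the golden rule MPK = n+g+δ, and in any Cobb-Douglas steady state s = (n+g+δ)·k/y = MPK·k/y = capital's share 0.47.

s_gold = 0.470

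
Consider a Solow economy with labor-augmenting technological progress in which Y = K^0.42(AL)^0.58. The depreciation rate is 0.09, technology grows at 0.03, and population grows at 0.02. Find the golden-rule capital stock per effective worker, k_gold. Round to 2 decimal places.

Break-even investment rate: n + g + δ = 0.02 + 0.03 + 0.09 = 0.14.
Golden rule sets MPK = n+g+δ: 0.42·k^(0.42−1) = 0.14, so k_gold = (0.42/0.14)^(1/0.58) ≈ 6.6470.

k_gold ≈ 6.65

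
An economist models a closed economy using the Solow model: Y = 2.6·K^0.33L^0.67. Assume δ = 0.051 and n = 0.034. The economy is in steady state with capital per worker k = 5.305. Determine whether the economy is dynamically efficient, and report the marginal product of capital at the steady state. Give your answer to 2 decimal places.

dynamically efficient; MPK ≈ 0.28

Break-even investment rate: n + δ = 0.034 + 0.051 = 0.085.
MPK = 0.33·2.6·k^(0.33−1) = 0.33·2.6·5.305^(-0.67) ≈ 0.2805.
MPK > 0.085, so the economy is dynamically efficient (under-saving).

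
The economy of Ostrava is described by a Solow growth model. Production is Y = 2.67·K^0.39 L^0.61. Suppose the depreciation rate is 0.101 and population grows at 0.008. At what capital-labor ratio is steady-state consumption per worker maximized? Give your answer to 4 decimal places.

The effective depreciation rate is n + δ = 0.008 + 0.101 = 0.109.
Maximizing c = f(k) − (n+δ)·k gives f'(k) = n+δ, i.e. 0.39·2.67·k^(0.39−1) = 0.109, so k_gold = (0.39·2.67/0.109)^(1/0.61) ≈ 40.4392.

k_gold ≈ 40.4392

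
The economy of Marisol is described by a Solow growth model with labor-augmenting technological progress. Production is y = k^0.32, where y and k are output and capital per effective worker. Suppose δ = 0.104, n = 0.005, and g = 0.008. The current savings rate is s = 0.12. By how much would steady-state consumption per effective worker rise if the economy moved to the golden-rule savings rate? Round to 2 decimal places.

Δc ≈ 0.20

Break-even investment rate: n + g + δ = 0.005 + 0.008 + 0.104 = 0.117.
Current steady state (s = 0.12): k* = (0.12/0.117)^(1/0.68) ≈ 1.0379, y* = 1.0379^0.32 ≈ 1.0120, c* = (1−0.12)·1.0120 ≈ 0.8905.
Maximizing c = f(k) − (n+g+δ)·k gives f'(k) = n+g+δ, i.e. 0.32·k^(0.32−1) = 0.117, so k_gold = (0.32/0.117)^(1/0.68) ≈ 4.3913.
y_gold = 4.3913^0.32 ≈ 1.6056, c_gold = y_gold − 0.117·k_gold ≈ 1.0918.
Gain: Δc = 1.0918 − 0.8905 ≈ 0.2012.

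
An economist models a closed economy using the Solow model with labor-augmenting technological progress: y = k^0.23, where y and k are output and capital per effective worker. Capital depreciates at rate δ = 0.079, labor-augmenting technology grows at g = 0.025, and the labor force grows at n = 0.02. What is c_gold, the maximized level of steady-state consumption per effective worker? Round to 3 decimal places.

Break-even investment rate: n + g + δ = 0.02 + 0.025 + 0.079 = 0.124.
At the golden rule the marginal product of capital equals n+g+δ: 0.23·k^(0.23−1) = 0.124. Solving, k_gold = (0.23/0.124)^(1/0.77) ≈ 2.2307.
y_gold = 2.2307^0.23 ≈ 1.2027.
c_gold = y_gold − (n+g+δ)·k_gold = 1.2027 − 0.124·2.2307 ≈ 0.9260.

c_gold ≈ 0.926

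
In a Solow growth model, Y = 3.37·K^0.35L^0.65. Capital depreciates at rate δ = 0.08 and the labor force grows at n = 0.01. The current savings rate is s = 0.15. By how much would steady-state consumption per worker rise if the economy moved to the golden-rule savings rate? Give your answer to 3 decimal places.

Δc ≈ 1.500

Break-even investment rate: n + δ = 0.01 + 0.08 = 0.09.
Current steady state (s = 0.15): k* = (0.15·3.37/0.09)^(1/0.65) ≈ 14.2247, y* = 3.37·14.2247^0.35 ≈ 8.5348, c* = (1−0.15)·8.5348 ≈ 7.2546.
Maximizing c = f(k) − (n+δ)·k gives f'(k) = n+δ, i.e. 0.35·3.37·k^(0.35−1) = 0.09, so k_gold = (0.35·3.37/0.09)^(1/0.65) ≈ 52.3796.
y_gold = 3.37·52.3796^0.35 ≈ 13.4690, c_gold = y_gold − 0.09·k_gold ≈ 8.7549.
Gain: Δc = 8.7549 − 7.2546 ≈ 1.5003.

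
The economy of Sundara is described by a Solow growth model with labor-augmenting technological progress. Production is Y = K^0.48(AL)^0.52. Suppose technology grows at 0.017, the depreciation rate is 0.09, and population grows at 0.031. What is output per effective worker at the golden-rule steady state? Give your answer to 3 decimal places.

y_gold ≈ 3.160

n + g + δ = 0.031 + 0.017 + 0.09 = 0.138.
Golden rule sets MPK = n+g+δ: 0.48·k^(0.48−1) = 0.138, so k_gold = (0.48/0.138)^(1/0.52) ≈ 10.9921.
Output: y_gold = k_gold^0.48 = 10.9921^0.48 ≈ 3.1602.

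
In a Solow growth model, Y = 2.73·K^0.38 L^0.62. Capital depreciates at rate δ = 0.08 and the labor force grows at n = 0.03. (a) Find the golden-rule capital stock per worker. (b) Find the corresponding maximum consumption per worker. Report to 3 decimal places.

(a) k_gold ≈ 37.313; (b) c_gold ≈ 6.697

The effective depreciation rate is n + δ = 0.03 + 0.08 = 0.11.
Setting f'(k) = n+δ gives 0.38·2.73·k^(0.38−1) = 0.11, hence k_gold = (0.38·2.73/0.11)^(1/0.62) ≈ 37.3130.
y_gold = 2.73·37.3130^0.38 ≈ 10.8011; c_gold = y_gold − 0.11·k_gold ≈ 6.6967.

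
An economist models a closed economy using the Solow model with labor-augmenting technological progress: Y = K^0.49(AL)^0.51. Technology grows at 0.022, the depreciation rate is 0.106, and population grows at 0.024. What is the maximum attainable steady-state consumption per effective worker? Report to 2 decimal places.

c_gold ≈ 1.57

Break-even investment rate: n + g + δ = 0.024 + 0.022 + 0.106 = 0.152.
Maximizing c = f(k) − (n+g+δ)·k gives f'(k) = n+g+δ, i.e. 0.49·k^(0.49−1) = 0.152, so k_gold = (0.49/0.152)^(1/0.51) ≈ 9.9259.
y_gold = 9.9259^0.49 ≈ 3.0791.
c_gold = y_gold − (n+g+δ)·k_gold = 3.0791 − 0.152·9.9259 ≈ 1.5703.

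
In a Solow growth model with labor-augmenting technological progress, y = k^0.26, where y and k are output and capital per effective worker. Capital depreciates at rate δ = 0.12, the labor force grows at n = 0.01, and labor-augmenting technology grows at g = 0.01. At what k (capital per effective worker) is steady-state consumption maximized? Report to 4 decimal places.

k_gold ≈ 2.3084

The effective depreciation rate is n + g + δ = 0.01 + 0.01 + 0.12 = 0.14.
Golden rule sets MPK = n+g+δ: 0.26·k^(0.26−1) = 0.14, so k_gold = (0.26/0.14)^(1/0.74) ≈ 2.3084.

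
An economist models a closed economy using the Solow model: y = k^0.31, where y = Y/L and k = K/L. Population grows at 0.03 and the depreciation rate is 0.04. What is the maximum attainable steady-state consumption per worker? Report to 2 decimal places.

Break-even investment rate: n + δ = 0.03 + 0.04 = 0.07.
Maximizing c = f(k) − (n+δ)·k gives f'(k) = n+δ, i.e. 0.31·k^(0.31−1) = 0.07, so k_gold = (0.31/0.07)^(1/0.69) ≈ 8.6420.
y_gold = 8.6420^0.31 ≈ 1.9514.
c_gold = y_gold − (n+δ)·k_gold = 1.9514 − 0.07·8.6420 ≈ 1.3465.

c_gold ≈ 1.35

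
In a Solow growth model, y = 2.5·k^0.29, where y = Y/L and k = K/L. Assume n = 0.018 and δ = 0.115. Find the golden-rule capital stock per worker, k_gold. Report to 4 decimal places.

Break-even investment rate: n + δ = 0.018 + 0.115 = 0.133.
At the golden rule the marginal product of capital equals n+δ: 0.29·2.5·k^(0.29−1) = 0.133. Solving, k_gold = (0.29·2.5/0.133)^(1/0.71) ≈ 10.8969.

k_gold ≈ 10.8969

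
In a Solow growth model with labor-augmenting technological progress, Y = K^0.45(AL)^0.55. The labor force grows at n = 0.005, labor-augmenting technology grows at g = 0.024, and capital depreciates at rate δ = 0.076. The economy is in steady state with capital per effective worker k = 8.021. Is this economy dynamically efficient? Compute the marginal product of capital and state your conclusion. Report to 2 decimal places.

The effective depreciation rate is n + g + δ = 0.005 + 0.024 + 0.076 = 0.105.
MPK = 0.45·k^(0.45−1) = 0.45·8.021^(-0.55) ≈ 0.1432.
MPK > 0.105, so the economy is dynamically efficient (under-saving).

dynamically efficient; MPK ≈ 0.14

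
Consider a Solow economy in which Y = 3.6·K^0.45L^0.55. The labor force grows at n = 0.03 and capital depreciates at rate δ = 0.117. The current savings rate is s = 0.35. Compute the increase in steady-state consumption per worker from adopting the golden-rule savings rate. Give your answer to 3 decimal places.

Δc ≈ 0.534

Break-even investment rate: n + δ = 0.03 + 0.117 = 0.147.
Current steady state (s = 0.35): k* = (0.35·3.6/0.147)^(1/0.55) ≈ 49.7119, y* = 3.6·49.7119^0.45 ≈ 20.8790, c* = (1−0.35)·20.8790 ≈ 13.5713.
Setting f'(k) = n+δ gives 0.45·3.6·k^(0.45−1) = 0.147, hence k_gold = (0.45·3.6/0.147)^(1/0.55) ≈ 78.5064.
y_gold = 3.6·78.5064^0.45 ≈ 25.6454, c_gold = y_gold − 0.147·k_gold ≈ 14.1050.
Gain: Δc = 14.1050 − 13.5713 ≈ 0.5336.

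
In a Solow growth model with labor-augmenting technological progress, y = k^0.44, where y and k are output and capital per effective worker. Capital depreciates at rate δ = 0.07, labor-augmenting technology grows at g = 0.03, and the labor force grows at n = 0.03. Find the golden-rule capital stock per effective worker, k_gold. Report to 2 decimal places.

k_gold ≈ 8.82

Capital per effective worker breaks even when investment replaces (n + g + δ)·k; here n + g + δ = 0.13.
Golden rule sets MPK = n+g+δ: 0.44·k^(0.44−1) = 0.13, so k_gold = (0.44/0.13)^(1/0.56) ≈ 8.8217.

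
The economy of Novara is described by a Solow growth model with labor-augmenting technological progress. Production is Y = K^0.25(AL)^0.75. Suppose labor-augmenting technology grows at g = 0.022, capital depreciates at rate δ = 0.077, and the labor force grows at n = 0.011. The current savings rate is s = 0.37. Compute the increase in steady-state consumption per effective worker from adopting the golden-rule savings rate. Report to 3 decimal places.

Capital per effective worker breaks even when investment replaces (n + g + δ)·k; here n + g + δ = 0.11.
Current steady state (s = 0.37): k* = (0.37/0.11)^(1/0.75) ≈ 5.0398, y* = 5.0398^0.25 ≈ 1.4983, c* = (1−0.37)·1.4983 ≈ 0.9439.
At the golden rule the marginal product of capital equals n+g+δ: 0.25·k^(0.25−1) = 0.11. Solving, k_gold = (0.25/0.11)^(1/0.75) ≈ 2.9881.
y_gold = 2.9881^0.25 ≈ 1.3148, c_gold = y_gold − 0.11·k_gold ≈ 0.9861.
Gain: Δc = 0.9861 − 0.9439 ≈ 0.0421.

Δc ≈ 0.042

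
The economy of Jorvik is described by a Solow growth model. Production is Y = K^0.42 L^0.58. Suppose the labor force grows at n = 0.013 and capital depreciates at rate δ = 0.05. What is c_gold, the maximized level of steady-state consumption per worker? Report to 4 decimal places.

c_gold ≈ 2.2911

Break-even investment rate: n + δ = 0.013 + 0.05 = 0.063.
Setting f'(k) = n+δ gives 0.42·k^(0.42−1) = 0.063, hence k_gold = (0.42/0.063)^(1/0.58) ≈ 26.3349.
y_gold = 26.3349^0.42 ≈ 3.9502.
c_gold = y_gold − (n+δ)·k_gold = 3.9502 − 0.063·26.3349 ≈ 2.2911.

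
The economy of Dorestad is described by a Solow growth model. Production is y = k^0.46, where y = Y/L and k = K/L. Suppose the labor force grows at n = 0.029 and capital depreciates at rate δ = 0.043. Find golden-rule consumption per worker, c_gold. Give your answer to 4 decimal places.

Capital per worker breaks even when investment replaces (n + δ)·k; here n + δ = 0.072.
Setting f'(k) = n+δ gives 0.46·k^(0.46−1) = 0.072, hence k_gold = (0.46/0.072)^(1/0.54) ≈ 31.0119.
y_gold = 31.0119^0.46 ≈ 4.8540.
c_gold = y_gold − (n+δ)·k_gold = 4.8540 − 0.072·31.0119 ≈ 2.6212.

c_gold ≈ 2.6212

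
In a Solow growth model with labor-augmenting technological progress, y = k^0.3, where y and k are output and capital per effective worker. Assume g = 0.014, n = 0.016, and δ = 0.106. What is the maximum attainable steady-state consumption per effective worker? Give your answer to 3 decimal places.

c_gold ≈ 0.983

Break-even investment rate: n + g + δ = 0.016 + 0.014 + 0.106 = 0.136.
At the golden rule the marginal product of capital equals n+g+δ: 0.3·k^(0.3−1) = 0.136. Solving, k_gold = (0.3/0.136)^(1/0.7) ≈ 3.0962.
y_gold = 3.0962^0.3 ≈ 1.4036.
c_gold = y_gold − (n+g+δ)·k_gold = 1.4036 − 0.136·3.0962 ≈ 0.9825.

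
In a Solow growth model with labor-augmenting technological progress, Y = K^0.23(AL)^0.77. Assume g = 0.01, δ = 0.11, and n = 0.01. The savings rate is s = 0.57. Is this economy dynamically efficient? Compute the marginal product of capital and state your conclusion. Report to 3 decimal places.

dynamically inefficient; MPK ≈ 0.052

Capital per effective worker breaks even when investment replaces (n + g + δ)·k; here n + g + δ = 0.13.
Steady-state k*: s·k^0.23 = 0.13·k gives k* = (0.57/0.13)^(1/0.77) ≈ 6.8183.
MPK = 0.23·6.8183^(-0.77) ≈ 0.0525.
MPK < n+g+δ = 0.13, so the economy is dynamically inefficient (over-saving).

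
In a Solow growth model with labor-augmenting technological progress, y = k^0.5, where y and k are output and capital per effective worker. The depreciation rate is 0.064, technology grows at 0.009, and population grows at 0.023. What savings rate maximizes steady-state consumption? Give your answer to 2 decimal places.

s_gold = 0.50

Break-even investment rate: n + g + δ = 0.023 + 0.009 + 0.064 = 0.096.
At the golden rule MPK = n+g+δ, and in any Cobb-Douglas steady state s = (n+g+δ)·k/y = MPK·k/y = capital's share 0.5.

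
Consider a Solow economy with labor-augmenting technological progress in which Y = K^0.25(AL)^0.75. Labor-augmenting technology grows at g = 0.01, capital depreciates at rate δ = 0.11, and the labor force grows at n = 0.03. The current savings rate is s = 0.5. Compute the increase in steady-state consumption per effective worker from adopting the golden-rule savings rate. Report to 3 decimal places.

Δc ≈ 0.142

n + g + δ = 0.03 + 0.01 + 0.11 = 0.15.
Current steady state (s = 0.5): k* = (0.5/0.15)^(1/0.75) ≈ 4.9793, y* = 4.9793^0.25 ≈ 1.4938, c* = (1−0.5)·1.4938 ≈ 0.7469.
Golden rule sets MPK = n+g+δ: 0.25·k^(0.25−1) = 0.15, so k_gold = (0.25/0.15)^(1/0.75) ≈ 1.9761.
y_gold = 1.9761^0.25 ≈ 1.1856, c_gold = y_gold − 0.15·k_gold ≈ 0.8892.
Gain: Δc = 0.8892 − 0.7469 ≈ 0.1423.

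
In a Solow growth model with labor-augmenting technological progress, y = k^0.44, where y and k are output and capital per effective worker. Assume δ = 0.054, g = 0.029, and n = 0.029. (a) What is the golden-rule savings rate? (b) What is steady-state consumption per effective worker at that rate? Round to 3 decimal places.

n + g + δ = 0.029 + 0.029 + 0.054 = 0.112.
For Cobb-Douglas, s_gold equals capital's share: s_gold = 0.44.
Golden rule sets MPK = n+g+δ: 0.44·k^(0.44−1) = 0.112, so k_gold = (0.44/0.112)^(1/0.56) ≈ 11.5115.
y_gold = 11.5115^0.44 ≈ 2.9302; c_gold = (1−0.44)·y_gold ≈ 1.6409.

(a) s_gold = 0.440; (b) c_gold ≈ 1.641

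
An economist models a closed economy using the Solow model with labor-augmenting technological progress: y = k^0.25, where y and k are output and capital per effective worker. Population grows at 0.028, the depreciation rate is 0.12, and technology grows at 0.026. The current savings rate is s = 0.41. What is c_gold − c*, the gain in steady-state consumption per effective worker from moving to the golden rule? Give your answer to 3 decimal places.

Break-even investment rate: n + g + δ = 0.028 + 0.026 + 0.12 = 0.174.
Current steady state (s = 0.41): k* = (0.41/0.174)^(1/0.75) ≈ 3.1355, y* = 3.1355^0.25 ≈ 1.3307, c* = (1−0.41)·1.3307 ≈ 0.7851.
Golden rule sets MPK = n+g+δ: 0.25·k^(0.25−1) = 0.174, so k_gold = (0.25/0.174)^(1/0.75) ≈ 1.6213.
y_gold = 1.6213^0.25 ≈ 1.1284, c_gold = y_gold − 0.174·k_gold ≈ 0.8463.
Gain: Δc = 0.8463 − 0.7851 ≈ 0.0612.

Δc ≈ 0.061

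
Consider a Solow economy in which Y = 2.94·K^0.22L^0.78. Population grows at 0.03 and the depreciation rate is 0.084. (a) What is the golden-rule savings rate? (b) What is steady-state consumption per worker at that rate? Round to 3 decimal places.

Break-even investment rate: n + δ = 0.03 + 0.084 = 0.114.
For Cobb-Douglas, s_gold equals capital's share: s_gold = 0.22.
Setting f'(k) = n+δ gives 0.22·2.94·k^(0.22−1) = 0.114, hence k_gold = (0.22·2.94/0.114)^(1/0.78) ≈ 9.2575.
y_gold = 2.94·9.2575^0.22 ≈ 4.7971; c_gold = (1−0.22)·y_gold ≈ 3.7417.

(a) s_gold = 0.220; (b) c_gold ≈ 3.742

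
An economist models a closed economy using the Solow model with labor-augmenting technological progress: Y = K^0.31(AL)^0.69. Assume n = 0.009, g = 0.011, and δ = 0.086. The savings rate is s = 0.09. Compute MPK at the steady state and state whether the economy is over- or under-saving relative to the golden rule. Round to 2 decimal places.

Capital per effective worker breaks even when investment replaces (n + g + δ)·k; here n + g + δ = 0.106.
Steady-state k*: s·k^0.31 = 0.106·k gives k* = (0.09/0.106)^(1/0.69) ≈ 0.7889.
MPK = 0.31·0.7889^(-0.69) ≈ 0.3651.
MPK > n+g+δ = 0.106, so the economy is dynamically efficient (under-saving).

under-saving; MPK ≈ 0.37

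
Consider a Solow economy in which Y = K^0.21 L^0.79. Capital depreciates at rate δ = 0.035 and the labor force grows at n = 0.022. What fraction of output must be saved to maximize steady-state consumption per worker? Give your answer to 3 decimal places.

The effective depreciation rate is n + δ = 0.022 + 0.035 = 0.057.
At the golden rule MPK = n+δ, and in any Cobb-Douglas steady state s = (n+δ)·k/y = MPK·k/y = capital's share 0.21.

s_gold = 0.210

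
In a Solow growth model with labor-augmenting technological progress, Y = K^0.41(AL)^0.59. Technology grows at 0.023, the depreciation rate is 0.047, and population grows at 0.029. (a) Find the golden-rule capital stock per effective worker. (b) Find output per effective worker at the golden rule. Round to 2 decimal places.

Break-even investment rate: n + g + δ = 0.029 + 0.023 + 0.047 = 0.099.
Setting f'(k) = n+g+δ gives 0.41·k^(0.41−1) = 0.099, hence k_gold = (0.41/0.099)^(1/0.59) ≈ 11.1177.
y_gold = 11.1177^0.41 ≈ 2.6845.

(a) k_gold ≈ 11.12; (b) y_gold ≈ 2.68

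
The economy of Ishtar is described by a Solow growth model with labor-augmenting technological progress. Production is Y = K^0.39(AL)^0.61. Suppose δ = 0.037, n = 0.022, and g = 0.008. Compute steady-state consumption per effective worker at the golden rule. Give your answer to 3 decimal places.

n + g + δ = 0.022 + 0.008 + 0.037 = 0.067.
Setting f'(k) = n+g+δ gives 0.39·k^(0.39−1) = 0.067, hence k_gold = (0.39/0.067)^(1/0.61) ≈ 17.9507.
y_gold = 17.9507^0.39 ≈ 3.0838.
c_gold = y_gold − (n+g+δ)·k_gold = 3.0838 − 0.067·17.9507 ≈ 1.8811.

c_gold ≈ 1.881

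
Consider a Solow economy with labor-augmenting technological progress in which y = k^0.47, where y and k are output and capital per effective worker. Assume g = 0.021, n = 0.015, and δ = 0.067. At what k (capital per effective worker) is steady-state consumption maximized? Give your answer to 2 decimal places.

Capital per effective worker breaks even when investment replaces (n + g + δ)·k; here n + g + δ = 0.103.
Golden rule sets MPK = n+g+δ: 0.47·k^(0.47−1) = 0.103, so k_gold = (0.47/0.103)^(1/0.53) ≈ 17.5343.

k_gold ≈ 17.53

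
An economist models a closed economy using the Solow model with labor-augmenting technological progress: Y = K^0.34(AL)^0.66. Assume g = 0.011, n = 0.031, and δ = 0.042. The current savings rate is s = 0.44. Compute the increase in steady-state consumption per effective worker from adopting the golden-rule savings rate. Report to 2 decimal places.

Δc ≈ 0.04

n + g + δ = 0.031 + 0.011 + 0.042 = 0.084.
Current steady state (s = 0.44): k* = (0.44/0.084)^(1/0.66) ≈ 12.2930, y* = 12.2930^0.34 ≈ 2.3468, c* = (1−0.44)·2.3468 ≈ 1.3142.
Maximizing c = f(k) − (n+g+δ)·k gives f'(k) = n+g+δ, i.e. 0.34·k^(0.34−1) = 0.084, so k_gold = (0.34/0.084)^(1/0.66) ≈ 8.3176.
y_gold = 8.3176^0.34 ≈ 2.0549, c_gold = y_gold − 0.084·k_gold ≈ 1.3563.
Gain: Δc = 1.3563 − 1.3142 ≈ 0.0420.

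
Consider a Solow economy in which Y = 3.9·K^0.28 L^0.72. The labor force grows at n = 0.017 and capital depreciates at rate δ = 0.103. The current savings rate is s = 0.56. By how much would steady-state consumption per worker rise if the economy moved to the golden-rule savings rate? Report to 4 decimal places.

n + δ = 0.017 + 0.103 = 0.12.
Current steady state (s = 0.56): k* = (0.56·3.9/0.12)^(1/0.72) ≈ 56.2470, y* = 3.9·56.2470^0.28 ≈ 12.0529, c* = (1−0.56)·12.0529 ≈ 5.3033.
Maximizing c = f(k) − (n+δ)·k gives f'(k) = n+δ, i.e. 0.28·3.9·k^(0.28−1) = 0.12, so k_gold = (0.28·3.9/0.12)^(1/0.72) ≈ 21.4784.
y_gold = 3.9·21.4784^0.28 ≈ 9.2050, c_gold = y_gold − 0.12·k_gold ≈ 6.6276.
Gain: Δc = 6.6276 − 5.3033 ≈ 1.3243.

Δc ≈ 1.3243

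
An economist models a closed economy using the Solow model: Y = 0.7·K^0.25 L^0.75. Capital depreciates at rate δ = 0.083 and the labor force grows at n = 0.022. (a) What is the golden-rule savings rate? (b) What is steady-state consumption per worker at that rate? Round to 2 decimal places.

(a) s_gold = 0.25; (b) c_gold ≈ 0.62

Break-even investment rate: n + δ = 0.022 + 0.083 = 0.105.
For Cobb-Douglas, s_gold equals capital's share: s_gold = 0.25.
Golden rule sets MPK = n+δ: 0.25·0.7·k^(0.25−1) = 0.105, so k_gold = (0.25·0.7/0.105)^(1/0.75) ≈ 1.9761.
y_gold = 0.7·1.9761^0.25 ≈ 0.8299; c_gold = (1−0.25)·y_gold ≈ 0.6225.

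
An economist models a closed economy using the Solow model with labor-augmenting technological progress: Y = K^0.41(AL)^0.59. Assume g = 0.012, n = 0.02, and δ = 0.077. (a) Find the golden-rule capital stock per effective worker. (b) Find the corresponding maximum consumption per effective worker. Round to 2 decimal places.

Break-even investment rate: n + g + δ = 0.02 + 0.012 + 0.077 = 0.109.
Maximizing c = f(k) − (n+g+δ)·k gives f'(k) = n+g+δ, i.e. 0.41·k^(0.41−1) = 0.109, so k_gold = (0.41/0.109)^(1/0.59) ≈ 9.4446.
y_gold = 9.4446^0.41 ≈ 2.5109; c_gold = y_gold − 0.109·k_gold ≈ 1.4814.

(a) k_gold ≈ 9.44; (b) c_gold ≈ 1.48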